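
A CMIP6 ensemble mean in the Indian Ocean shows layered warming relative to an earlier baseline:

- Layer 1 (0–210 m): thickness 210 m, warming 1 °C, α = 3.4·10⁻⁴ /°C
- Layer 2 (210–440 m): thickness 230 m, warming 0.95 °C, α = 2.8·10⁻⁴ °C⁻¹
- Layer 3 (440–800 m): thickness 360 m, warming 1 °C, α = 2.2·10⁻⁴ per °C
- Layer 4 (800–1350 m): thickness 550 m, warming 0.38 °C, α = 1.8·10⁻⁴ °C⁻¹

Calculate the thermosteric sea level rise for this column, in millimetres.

249 mm

Layer 1: 1 × 3.4×10⁻⁴ × 210 = 0.07140 m
Layer 2: 0.95 × 2.8×10⁻⁴ × 230 = 0.06118 m
440–800 m: 1 × 2.2×10⁻⁴ × 360 = 0.07920 m
800–1350 m: 1.8×10⁻⁴ × 550 × 0.38 = 0.03762 m
Δh = 0.07140 + 0.06118 + 0.07920 + 0.03762 = 0.24940 m ≈ 249 mm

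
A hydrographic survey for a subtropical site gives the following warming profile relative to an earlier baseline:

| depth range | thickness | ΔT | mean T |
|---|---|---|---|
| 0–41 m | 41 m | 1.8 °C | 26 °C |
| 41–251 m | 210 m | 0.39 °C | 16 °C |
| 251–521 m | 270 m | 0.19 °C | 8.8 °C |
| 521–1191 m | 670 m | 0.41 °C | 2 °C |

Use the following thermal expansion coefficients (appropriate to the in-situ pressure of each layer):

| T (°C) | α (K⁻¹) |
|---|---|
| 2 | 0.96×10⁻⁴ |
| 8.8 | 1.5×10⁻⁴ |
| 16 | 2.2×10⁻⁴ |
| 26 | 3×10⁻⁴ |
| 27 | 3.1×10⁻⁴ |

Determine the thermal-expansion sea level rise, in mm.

74.2 mm of thermosteric rise

Layer 1 at 26 °C → α = 3×10⁻⁴ K⁻¹
Layer 2 at 16 °C → α = 2.2×10⁻⁴ K⁻¹
Layer 3 at 8.8 °C → α = 1.5×10⁻⁴ K⁻¹
Layer 4 at 2 °C → α = 0.96×10⁻⁴ K⁻¹
0–41 m: 1.8 × 41 × 3×10⁻⁴ = 0.02214 m
Layer 2: 2.2×10⁻⁴ × 210 × 0.39 = 0.018018 m
251–521 m: 0.19 × 1.5×10⁻⁴ × 270 = 0.007695 m
Layer 4: 0.41 × 670 × 0.96×10⁻⁴ = 0.0263712 m
Δh = 0.02214 + 0.018018 + 0.007695 + 0.0263712 = 0.0742242 m ≈ 74.2 mm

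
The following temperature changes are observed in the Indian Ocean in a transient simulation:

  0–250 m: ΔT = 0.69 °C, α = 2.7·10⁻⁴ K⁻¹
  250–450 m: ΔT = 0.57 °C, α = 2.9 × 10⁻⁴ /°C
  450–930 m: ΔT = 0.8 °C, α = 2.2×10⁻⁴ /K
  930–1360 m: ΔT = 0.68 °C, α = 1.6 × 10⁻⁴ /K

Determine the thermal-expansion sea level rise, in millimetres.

Δh = 211 mm

2.7×10⁻⁴ × 0.69 × 250 = 0.046575 m
Layer 2: 200 × 2.9×10⁻⁴ × 0.57 = 0.03306 m
Layer 3: 0.8 × 2.2×10⁻⁴ × 480 = 0.08448 m
930–1360 m: 430 × 1.6×10⁻⁴ × 0.68 = 0.046784 m
Δh = 0.046575 + 0.03306 + 0.08448 + 0.046784 = 0.210899 m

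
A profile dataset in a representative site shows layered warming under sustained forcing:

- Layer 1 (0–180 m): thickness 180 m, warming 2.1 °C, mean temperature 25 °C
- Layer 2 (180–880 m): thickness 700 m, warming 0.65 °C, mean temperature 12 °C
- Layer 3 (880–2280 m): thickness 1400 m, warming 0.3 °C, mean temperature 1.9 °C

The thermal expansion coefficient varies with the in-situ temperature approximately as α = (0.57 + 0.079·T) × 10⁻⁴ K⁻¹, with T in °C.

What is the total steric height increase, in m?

0.196 m

Layer 1: α = (0.57 + 0.079×25)×10⁻⁴ = 2.545×10⁻⁴ K⁻¹
Layer 2: α = (0.57 + 0.079×12)×10⁻⁴ = 1.518×10⁻⁴ K⁻¹
Layer 3: α = (0.57 + 0.079×1.9)×10⁻⁴ = 0.7201×10⁻⁴ K⁻¹
0–180 m: 2.1 × 2.545×10⁻⁴ × 180 = 0.096201 m
0.65 × 700 × 1.518×10⁻⁴ = 0.069069 m
Layer 3: 0.7201×10⁻⁴ × 1400 × 0.3 = 0.0302442 m
Δh = 0.096201 + 0.069069 + 0.0302442 = 0.1955142 m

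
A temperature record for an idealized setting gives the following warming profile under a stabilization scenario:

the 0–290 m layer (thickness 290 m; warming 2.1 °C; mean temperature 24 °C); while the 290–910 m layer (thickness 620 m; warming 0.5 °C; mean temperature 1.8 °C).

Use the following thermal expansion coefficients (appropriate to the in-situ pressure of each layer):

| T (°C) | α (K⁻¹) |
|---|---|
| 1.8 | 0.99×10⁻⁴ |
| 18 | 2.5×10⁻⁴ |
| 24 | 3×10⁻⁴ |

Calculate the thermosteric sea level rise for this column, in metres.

Δh ≈ 0.21 m

Layer 1 at 24 °C → α = 3×10⁻⁴ K⁻¹
Layer 2 at 1.8 °C → α = 0.99×10⁻⁴ K⁻¹
3×10⁻⁴ × 290 × 2.1 = 0.18270 m
0.5 × 0.99×10⁻⁴ × 620 = 0.03069 m
Δh = 0.18270 + 0.03069 = 0.21339 m ≈ 0.21 m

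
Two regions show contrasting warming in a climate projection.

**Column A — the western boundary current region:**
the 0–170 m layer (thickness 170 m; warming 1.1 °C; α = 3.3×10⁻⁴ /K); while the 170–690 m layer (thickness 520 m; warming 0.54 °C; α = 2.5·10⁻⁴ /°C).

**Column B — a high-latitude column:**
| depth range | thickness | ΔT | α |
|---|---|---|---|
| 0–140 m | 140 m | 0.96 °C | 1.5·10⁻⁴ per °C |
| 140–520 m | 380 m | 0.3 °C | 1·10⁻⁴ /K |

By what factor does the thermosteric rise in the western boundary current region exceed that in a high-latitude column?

A Layer 1: 170 × 3.3×10⁻⁴ × 1.1 = 0.06171 m
A 520 × 2.5×10⁻⁴ × 0.54 = 0.07020 m
A total: 0.13191 m
B 0–140 m: 1.5×10⁻⁴ × 140 × 0.96 = 0.02016 m
B 140–520 m: 1×10⁻⁴ × 0.3 × 380 = 0.01140 m
B total: 0.03156 m
Ratio: 0.13191 / 0.03156 ≈ 4.180

≈ 4.18×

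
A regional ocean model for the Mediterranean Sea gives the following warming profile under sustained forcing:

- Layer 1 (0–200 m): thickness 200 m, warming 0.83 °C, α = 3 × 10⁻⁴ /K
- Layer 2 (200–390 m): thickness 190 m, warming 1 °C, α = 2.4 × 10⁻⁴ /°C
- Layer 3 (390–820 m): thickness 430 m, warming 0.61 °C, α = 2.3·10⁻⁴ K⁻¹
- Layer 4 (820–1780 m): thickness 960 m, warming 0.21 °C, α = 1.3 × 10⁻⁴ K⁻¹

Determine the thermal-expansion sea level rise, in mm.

Δh ≈ 182 mm

0–200 m: 3×10⁻⁴ × 0.83 × 200 = 0.04980 m
Layer 2: 190 × 1 × 2.4×10⁻⁴ = 0.04560 m
390–820 m: 2.3×10⁻⁴ × 430 × 0.61 = 0.060329 m
820–1780 m: 0.21 × 960 × 1.3×10⁻⁴ = 0.026208 m
Δh = 0.04980 + 0.04560 + 0.060329 + 0.026208 = 0.181937 m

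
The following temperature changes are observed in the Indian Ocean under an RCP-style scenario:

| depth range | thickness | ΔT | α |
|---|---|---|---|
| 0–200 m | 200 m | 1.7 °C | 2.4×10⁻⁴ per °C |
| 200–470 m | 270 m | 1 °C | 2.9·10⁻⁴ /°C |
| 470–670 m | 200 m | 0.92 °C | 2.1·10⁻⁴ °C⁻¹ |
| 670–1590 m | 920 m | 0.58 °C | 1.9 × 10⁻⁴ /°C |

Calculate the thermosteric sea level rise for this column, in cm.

1.7 × 200 × 2.4×10⁻⁴ = 0.08160 m
200–470 m: 270 × 1 × 2.9×10⁻⁴ = 0.07830 m
Layer 3: 0.92 × 200 × 2.1×10⁻⁴ = 0.03864 m
Layer 4: 920 × 1.9×10⁻⁴ × 0.58 = 0.101384 m
Δh = 0.08160 + 0.07830 + 0.03864 + 0.101384 = 0.299924 m

30.0 cm of thermosteric rise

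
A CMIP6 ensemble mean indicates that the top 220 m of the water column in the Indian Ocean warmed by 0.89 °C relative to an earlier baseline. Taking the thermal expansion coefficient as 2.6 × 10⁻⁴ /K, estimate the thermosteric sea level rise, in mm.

Δh = αΔT·H = 2.6×10⁻⁴ × 0.89 × 220 = 0.050908 m

about 50.9 mm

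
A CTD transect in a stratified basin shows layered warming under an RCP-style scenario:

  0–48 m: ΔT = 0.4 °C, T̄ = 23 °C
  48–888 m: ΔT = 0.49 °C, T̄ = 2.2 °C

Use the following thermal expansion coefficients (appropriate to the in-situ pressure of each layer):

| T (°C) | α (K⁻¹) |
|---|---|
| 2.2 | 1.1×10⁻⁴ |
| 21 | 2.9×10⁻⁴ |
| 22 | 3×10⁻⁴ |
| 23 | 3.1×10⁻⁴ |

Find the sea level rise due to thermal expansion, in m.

Layer 1 at 23 °C → α = 3.1×10⁻⁴ K⁻¹
Layer 2 at 2.2 °C → α = 1.1×10⁻⁴ K⁻¹
0–48 m: 0.4 × 3.1×10⁻⁴ × 48 = 0.005952 m
48–888 m: 0.49 × 1.1×10⁻⁴ × 840 = 0.045276 m
Δh = 0.005952 + 0.045276 = 0.051228 m

0.051 m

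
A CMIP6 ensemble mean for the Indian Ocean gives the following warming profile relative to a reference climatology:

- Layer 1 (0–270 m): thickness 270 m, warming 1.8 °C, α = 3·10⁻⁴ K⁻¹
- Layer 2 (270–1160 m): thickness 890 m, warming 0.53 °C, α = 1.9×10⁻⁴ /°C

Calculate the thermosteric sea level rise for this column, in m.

Layer 1: 3×10⁻⁴ × 270 × 1.8 = 0.14580 m
0.53 × 1.9×10⁻⁴ × 890 = 0.089623 m
Δh = 0.14580 + 0.089623 = 0.235423 m

about 0.24 m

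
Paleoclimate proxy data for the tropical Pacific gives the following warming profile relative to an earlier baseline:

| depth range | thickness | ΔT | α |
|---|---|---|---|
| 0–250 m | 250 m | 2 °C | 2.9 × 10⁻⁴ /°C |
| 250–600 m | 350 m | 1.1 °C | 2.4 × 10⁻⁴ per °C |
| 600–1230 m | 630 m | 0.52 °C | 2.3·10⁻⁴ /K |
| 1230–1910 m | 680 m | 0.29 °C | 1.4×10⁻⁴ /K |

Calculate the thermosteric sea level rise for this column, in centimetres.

0–250 m: 2 × 250 × 2.9×10⁻⁴ = 0.14500 m
Layer 2: 2.4×10⁻⁴ × 1.1 × 350 = 0.09240 m
2.3×10⁻⁴ × 0.52 × 630 = 0.075348 m
Layer 4: 1.4×10⁻⁴ × 0.29 × 680 = 0.027608 m
Δh = 0.14500 + 0.09240 + 0.075348 + 0.027608 = 0.340356 m

34 cm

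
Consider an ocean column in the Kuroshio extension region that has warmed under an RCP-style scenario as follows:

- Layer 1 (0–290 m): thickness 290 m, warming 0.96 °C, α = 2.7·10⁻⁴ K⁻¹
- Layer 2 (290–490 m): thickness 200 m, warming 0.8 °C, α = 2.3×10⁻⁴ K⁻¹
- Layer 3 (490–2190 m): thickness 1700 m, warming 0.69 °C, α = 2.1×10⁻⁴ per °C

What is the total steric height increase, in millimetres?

2.7×10⁻⁴ × 0.96 × 290 = 0.075168 m
290–490 m: 200 × 0.8 × 2.3×10⁻⁴ = 0.03680 m
490–2190 m: 1700 × 2.1×10⁻⁴ × 0.69 = 0.24633 m
Δh = 0.075168 + 0.03680 + 0.24633 = 0.358298 m ≈ 358 mm

about 358 mm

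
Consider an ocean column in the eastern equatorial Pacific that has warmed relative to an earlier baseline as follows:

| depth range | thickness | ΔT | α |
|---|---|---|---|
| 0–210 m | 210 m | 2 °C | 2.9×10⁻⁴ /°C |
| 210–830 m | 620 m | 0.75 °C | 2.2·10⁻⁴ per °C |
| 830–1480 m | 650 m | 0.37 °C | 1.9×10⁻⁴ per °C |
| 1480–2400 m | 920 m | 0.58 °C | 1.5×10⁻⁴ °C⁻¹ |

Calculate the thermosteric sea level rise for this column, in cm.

35.0 cm

2 × 2.9×10⁻⁴ × 210 = 0.12180 m
210–830 m: 620 × 0.75 × 2.2×10⁻⁴ = 0.10230 m
650 × 0.37 × 1.9×10⁻⁴ = 0.045695 m
1480–2400 m: 1.5×10⁻⁴ × 920 × 0.58 = 0.08004 m
Δh = 0.12180 + 0.10230 + 0.045695 + 0.08004 = 0.349835 m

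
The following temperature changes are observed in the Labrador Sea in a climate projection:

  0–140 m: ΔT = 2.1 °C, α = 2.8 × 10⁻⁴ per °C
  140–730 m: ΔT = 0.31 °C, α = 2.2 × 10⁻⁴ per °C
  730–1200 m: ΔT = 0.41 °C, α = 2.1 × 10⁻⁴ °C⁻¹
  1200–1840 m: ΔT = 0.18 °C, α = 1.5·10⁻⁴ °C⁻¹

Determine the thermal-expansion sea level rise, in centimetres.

Δh ≈ 18.0 cm

Layer 1: 2.8×10⁻⁴ × 2.1 × 140 = 0.08232 m
Layer 2: 0.31 × 590 × 2.2×10⁻⁴ = 0.040238 m
470 × 0.41 × 2.1×10⁻⁴ = 0.040467 m
Layer 4: 640 × 0.18 × 1.5×10⁻⁴ = 0.01728 m
Δh = 0.08232 + 0.040238 + 0.040467 + 0.01728 = 0.180305 m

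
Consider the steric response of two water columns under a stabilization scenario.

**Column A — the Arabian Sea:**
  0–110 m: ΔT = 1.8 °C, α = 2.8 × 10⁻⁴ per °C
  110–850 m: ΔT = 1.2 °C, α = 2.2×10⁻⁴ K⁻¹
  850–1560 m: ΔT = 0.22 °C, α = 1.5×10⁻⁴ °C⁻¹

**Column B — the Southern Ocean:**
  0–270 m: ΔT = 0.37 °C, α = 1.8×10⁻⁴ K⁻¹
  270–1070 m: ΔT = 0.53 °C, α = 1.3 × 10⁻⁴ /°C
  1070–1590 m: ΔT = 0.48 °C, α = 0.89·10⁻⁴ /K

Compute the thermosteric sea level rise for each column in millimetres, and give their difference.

A Layer 1: 110 × 1.8 × 2.8×10⁻⁴ = 0.05544 m
A 740 × 1.2 × 2.2×10⁻⁴ = 0.19536 m
A 1.5×10⁻⁴ × 710 × 0.22 = 0.02343 m
A total: 0.27423 m
B Layer 1: 270 × 1.8×10⁻⁴ × 0.37 = 0.017982 m
B 270–1070 m: 800 × 1.3×10⁻⁴ × 0.53 = 0.05512 m
B 0.48 × 520 × 0.89×10⁻⁴ = 0.0222144 m
B total: 0.0953164 m
Difference: 0.27423 − 0.0953164 = 0.1789136 m

A: 274 mm; B: 95.3 mm; difference 179 mm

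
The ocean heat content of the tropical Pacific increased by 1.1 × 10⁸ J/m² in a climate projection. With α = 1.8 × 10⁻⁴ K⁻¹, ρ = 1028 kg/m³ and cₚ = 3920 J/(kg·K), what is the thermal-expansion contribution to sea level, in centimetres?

0.491 cm of thermosteric rise

Δh = αQ/(ρcₚ) = 1.8×10⁻⁴ × 1.1×10⁸ / (1028 × 3920) ≈ 0.0049134 m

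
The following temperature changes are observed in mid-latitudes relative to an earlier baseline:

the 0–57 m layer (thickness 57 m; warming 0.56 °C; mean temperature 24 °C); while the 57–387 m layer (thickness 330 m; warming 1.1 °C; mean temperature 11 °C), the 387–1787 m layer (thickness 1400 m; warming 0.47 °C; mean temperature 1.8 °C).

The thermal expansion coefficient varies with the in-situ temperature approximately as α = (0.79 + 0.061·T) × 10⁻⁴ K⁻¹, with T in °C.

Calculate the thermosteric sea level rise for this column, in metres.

0.119 m

Layer 1: α = (0.79 + 0.061×24)×10⁻⁴ = 2.254×10⁻⁴ K⁻¹
Layer 2: α = (0.79 + 0.061×11)×10⁻⁴ = 1.461×10⁻⁴ K⁻¹
Layer 3: α = (0.79 + 0.061×1.8)×10⁻⁴ = 0.8998×10⁻⁴ K⁻¹
0–57 m: 0.56 × 2.254×10⁻⁴ × 57 = 0.007194768 m
Layer 2: 1.1 × 330 × 1.461×10⁻⁴ = 0.0530343 m
0.47 × 1400 × 0.8998×10⁻⁴ = 0.05920684 m
Δh = 0.007194768 + 0.0530343 + 0.05920684 = 0.119435908 m ≈ 0.119 m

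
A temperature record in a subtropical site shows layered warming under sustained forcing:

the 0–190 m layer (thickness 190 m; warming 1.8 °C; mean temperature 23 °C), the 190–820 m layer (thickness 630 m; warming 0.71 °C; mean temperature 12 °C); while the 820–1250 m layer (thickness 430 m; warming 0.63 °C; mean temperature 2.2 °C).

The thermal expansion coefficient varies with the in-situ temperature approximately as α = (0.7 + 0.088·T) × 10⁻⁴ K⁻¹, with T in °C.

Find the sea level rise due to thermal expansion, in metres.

Layer 1: α = (0.7 + 0.088×23)×10⁻⁴ = 2.724×10⁻⁴ K⁻¹
Layer 2: α = (0.7 + 0.088×12)×10⁻⁴ = 1.756×10⁻⁴ K⁻¹
Layer 3: α = (0.7 + 0.088×2.2)×10⁻⁴ = 0.8936×10⁻⁴ K⁻¹
0–190 m: 190 × 1.8 × 2.724×10⁻⁴ = 0.0931608 m
Layer 2: 1.756×10⁻⁴ × 0.71 × 630 = 0.07854588 m
0.8936×10⁻⁴ × 430 × 0.63 = 0.024207624 m
Δh = 0.0931608 + 0.07854588 + 0.024207624 = 0.195914304 m ≈ 0.20 m

0.20 m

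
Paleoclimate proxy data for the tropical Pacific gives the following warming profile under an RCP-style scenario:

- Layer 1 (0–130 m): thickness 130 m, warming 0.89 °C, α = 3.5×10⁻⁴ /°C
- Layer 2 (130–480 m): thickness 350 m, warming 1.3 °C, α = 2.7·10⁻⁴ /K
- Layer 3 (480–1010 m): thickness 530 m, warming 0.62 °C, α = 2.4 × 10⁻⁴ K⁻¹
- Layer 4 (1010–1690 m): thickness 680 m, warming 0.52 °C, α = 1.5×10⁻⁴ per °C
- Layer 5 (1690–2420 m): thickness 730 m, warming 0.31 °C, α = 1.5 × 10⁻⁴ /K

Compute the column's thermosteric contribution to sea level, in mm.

330 mm of thermosteric rise

Layer 1: 0.89 × 130 × 3.5×10⁻⁴ = 0.040495 m
2.7×10⁻⁴ × 1.3 × 350 = 0.12285 m
0.62 × 2.4×10⁻⁴ × 530 = 0.078864 m
1.5×10⁻⁴ × 680 × 0.52 = 0.05304 m
Layer 5: 730 × 1.5×10⁻⁴ × 0.31 = 0.033945 m
Δh = 0.040495 + 0.12285 + 0.078864 + 0.05304 + 0.033945 = 0.329194 m ≈ 330 mm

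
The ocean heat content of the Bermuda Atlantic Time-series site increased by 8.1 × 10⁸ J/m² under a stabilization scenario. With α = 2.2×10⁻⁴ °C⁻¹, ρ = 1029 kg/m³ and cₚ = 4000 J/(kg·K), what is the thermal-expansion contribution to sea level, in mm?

Δh = αQ/(ρcₚ) = 2.2×10⁻⁴ × 8.1×10⁸ / (1029 × 4000) ≈ 0.043294 m

43.3 mm of thermosteric rise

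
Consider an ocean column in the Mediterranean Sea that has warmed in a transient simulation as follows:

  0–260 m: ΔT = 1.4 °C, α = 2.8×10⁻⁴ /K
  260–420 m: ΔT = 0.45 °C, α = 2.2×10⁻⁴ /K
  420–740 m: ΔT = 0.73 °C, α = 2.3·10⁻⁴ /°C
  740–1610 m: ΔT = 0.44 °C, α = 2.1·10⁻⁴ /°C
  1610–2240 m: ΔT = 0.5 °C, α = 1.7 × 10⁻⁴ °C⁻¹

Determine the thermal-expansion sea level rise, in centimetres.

0–260 m: 260 × 1.4 × 2.8×10⁻⁴ = 0.10192 m
260–420 m: 2.2×10⁻⁴ × 0.45 × 160 = 0.01584 m
Layer 3: 320 × 0.73 × 2.3×10⁻⁴ = 0.053728 m
Layer 4: 2.1×10⁻⁴ × 870 × 0.44 = 0.080388 m
1.7×10⁻⁴ × 630 × 0.5 = 0.05355 m
Δh = 0.10192 + 0.01584 + 0.053728 + 0.080388 + 0.05355 = 0.305426 m ≈ 31 cm

31 cm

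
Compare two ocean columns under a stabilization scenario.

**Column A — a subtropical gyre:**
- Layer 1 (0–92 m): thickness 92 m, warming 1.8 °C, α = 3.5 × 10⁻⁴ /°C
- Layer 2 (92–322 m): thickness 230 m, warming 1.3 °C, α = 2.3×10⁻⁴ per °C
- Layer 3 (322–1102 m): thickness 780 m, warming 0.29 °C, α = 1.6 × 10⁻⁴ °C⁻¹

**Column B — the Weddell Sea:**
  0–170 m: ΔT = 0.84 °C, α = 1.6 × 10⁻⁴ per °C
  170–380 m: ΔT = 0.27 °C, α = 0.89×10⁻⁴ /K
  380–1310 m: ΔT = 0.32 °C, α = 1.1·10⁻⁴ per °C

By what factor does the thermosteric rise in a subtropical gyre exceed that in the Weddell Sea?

A Layer 1: 92 × 1.8 × 3.5×10⁻⁴ = 0.05796 m
A 92–322 m: 1.3 × 2.3×10⁻⁴ × 230 = 0.06877 m
A 1.6×10⁻⁴ × 0.29 × 780 = 0.036192 m
A total: 0.162922 m
B 1.6×10⁻⁴ × 170 × 0.84 = 0.022848 m
B 0.89×10⁻⁴ × 210 × 0.27 = 0.0050463 m
B 380–1310 m: 930 × 1.1×10⁻⁴ × 0.32 = 0.032736 m
B total: 0.0606303 m
Ratio: 0.162922 / 0.0606303 ≈ 2.687

≈ 2.69×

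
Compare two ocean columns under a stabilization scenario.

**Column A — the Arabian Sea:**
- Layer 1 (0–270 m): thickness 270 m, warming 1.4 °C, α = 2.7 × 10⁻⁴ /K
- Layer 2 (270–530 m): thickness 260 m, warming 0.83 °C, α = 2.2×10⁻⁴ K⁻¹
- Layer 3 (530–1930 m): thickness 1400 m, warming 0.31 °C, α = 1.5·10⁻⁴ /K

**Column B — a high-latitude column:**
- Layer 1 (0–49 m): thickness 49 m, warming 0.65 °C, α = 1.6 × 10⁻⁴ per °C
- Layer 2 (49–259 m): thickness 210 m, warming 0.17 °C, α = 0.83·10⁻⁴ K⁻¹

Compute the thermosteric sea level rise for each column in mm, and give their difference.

A 0–270 m: 1.4 × 270 × 2.7×10⁻⁴ = 0.10206 m
A 0.83 × 260 × 2.2×10⁻⁴ = 0.047476 m
A 1.5×10⁻⁴ × 0.31 × 1400 = 0.06510 m
A total: 0.214636 m
B 1.6×10⁻⁴ × 49 × 0.65 = 0.005096 m
B 0.83×10⁻⁴ × 0.17 × 210 = 0.0029631 m
B total: 0.0080591 m
Difference: 0.214636 − 0.0080591 = 0.2065769 m

Δh_A ≈ 210 mm, Δh_B ≈ 8.1 mm; difference ≈ 210 mm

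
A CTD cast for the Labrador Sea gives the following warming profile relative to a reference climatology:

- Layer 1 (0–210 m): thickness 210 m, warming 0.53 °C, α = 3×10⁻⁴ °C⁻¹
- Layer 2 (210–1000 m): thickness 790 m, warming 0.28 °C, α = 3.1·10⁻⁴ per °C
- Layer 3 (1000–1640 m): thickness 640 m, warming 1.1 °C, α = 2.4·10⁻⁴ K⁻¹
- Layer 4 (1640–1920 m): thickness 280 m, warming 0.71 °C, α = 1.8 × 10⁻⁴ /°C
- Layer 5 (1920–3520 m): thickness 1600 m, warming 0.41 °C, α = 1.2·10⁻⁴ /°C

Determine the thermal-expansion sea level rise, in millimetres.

390 mm

0.53 × 210 × 3×10⁻⁴ = 0.03339 m
210–1000 m: 790 × 0.28 × 3.1×10⁻⁴ = 0.068572 m
Layer 3: 2.4×10⁻⁴ × 1.1 × 640 = 0.16896 m
1640–1920 m: 280 × 0.71 × 1.8×10⁻⁴ = 0.035784 m
1600 × 1.2×10⁻⁴ × 0.41 = 0.07872 m
Δh = 0.03339 + 0.068572 + 0.16896 + 0.035784 + 0.07872 = 0.385426 m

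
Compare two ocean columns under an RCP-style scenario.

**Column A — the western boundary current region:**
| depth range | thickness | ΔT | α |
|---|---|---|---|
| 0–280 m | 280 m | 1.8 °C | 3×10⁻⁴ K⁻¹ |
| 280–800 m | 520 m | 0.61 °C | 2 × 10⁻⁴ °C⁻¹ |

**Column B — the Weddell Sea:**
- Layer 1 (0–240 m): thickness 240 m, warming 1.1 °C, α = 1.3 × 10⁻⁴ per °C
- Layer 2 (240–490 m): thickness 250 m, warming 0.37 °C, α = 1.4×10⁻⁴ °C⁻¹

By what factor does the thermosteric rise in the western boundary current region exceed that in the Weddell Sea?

A 3×10⁻⁴ × 280 × 1.8 = 0.15120 m
A Layer 2: 2×10⁻⁴ × 520 × 0.61 = 0.06344 m
A total: 0.21464 m
B 1.3×10⁻⁴ × 240 × 1.1 = 0.03432 m
B 1.4×10⁻⁴ × 0.37 × 250 = 0.01295 m
B total: 0.04727 m
Ratio: 0.21464 / 0.04727 ≈ 4.541

4.54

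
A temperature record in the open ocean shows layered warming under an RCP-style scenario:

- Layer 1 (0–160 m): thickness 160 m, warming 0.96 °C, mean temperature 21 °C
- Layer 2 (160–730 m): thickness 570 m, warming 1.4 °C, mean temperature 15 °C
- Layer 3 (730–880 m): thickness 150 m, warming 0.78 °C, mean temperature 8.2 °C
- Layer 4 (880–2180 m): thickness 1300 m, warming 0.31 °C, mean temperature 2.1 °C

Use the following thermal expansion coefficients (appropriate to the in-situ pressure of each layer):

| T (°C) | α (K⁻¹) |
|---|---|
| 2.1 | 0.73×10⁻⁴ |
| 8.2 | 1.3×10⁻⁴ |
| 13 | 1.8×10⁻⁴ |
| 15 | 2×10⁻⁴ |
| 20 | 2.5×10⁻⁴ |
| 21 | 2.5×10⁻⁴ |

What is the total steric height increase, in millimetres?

Layer 1 at 21 °C → α = 2.5×10⁻⁴ K⁻¹
Layer 2 at 15 °C → α = 2×10⁻⁴ K⁻¹
Layer 3 at 8.2 °C → α = 1.3×10⁻⁴ K⁻¹
Layer 4 at 2.1 °C → α = 0.73×10⁻⁴ K⁻¹
0.96 × 160 × 2.5×10⁻⁴ = 0.03840 m
160–730 m: 1.4 × 570 × 2×10⁻⁴ = 0.15960 m
1.3×10⁻⁴ × 150 × 0.78 = 0.01521 m
Layer 4: 0.31 × 0.73×10⁻⁴ × 1300 = 0.029419 m
Δh = 0.03840 + 0.15960 + 0.01521 + 0.029419 = 0.242629 m

Δh = 243 mm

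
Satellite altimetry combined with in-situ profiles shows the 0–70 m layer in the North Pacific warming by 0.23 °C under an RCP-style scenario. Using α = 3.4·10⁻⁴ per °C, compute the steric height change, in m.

Δh = 0.0055 m

Δh = αΔT·H = 3.4×10⁻⁴ × 0.23 × 70 = 0.005474 m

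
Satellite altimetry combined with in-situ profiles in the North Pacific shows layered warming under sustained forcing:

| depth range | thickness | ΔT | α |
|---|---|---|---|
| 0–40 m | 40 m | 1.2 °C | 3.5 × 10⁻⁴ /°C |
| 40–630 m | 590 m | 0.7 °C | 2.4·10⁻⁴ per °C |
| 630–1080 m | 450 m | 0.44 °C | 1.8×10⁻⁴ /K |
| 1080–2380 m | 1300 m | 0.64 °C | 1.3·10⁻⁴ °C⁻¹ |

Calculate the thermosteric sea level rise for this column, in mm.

0–40 m: 40 × 3.5×10⁻⁴ × 1.2 = 0.01680 m
40–630 m: 590 × 0.7 × 2.4×10⁻⁴ = 0.09912 m
1.8×10⁻⁴ × 0.44 × 450 = 0.03564 m
Layer 4: 0.64 × 1.3×10⁻⁴ × 1300 = 0.10816 m
Δh = 0.01680 + 0.09912 + 0.03564 + 0.10816 = 0.25972 m

Δh = 260 mm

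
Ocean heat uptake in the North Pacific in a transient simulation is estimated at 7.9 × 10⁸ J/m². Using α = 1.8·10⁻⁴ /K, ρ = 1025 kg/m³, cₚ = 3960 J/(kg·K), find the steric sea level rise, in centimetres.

Δh = 3.50 cm

Δh = αQ/(ρcₚ) = 1.8×10⁻⁴ × 7.9×10⁸ / (1025 × 3960) ≈ 0.035033 m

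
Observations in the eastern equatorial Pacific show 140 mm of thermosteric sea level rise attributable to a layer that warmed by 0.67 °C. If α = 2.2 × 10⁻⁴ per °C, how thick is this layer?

H ≈ 950 m

H = Δh/(αΔT) = 0.14 / (2.2×10⁻⁴ × 0.67) ≈ 949.8 m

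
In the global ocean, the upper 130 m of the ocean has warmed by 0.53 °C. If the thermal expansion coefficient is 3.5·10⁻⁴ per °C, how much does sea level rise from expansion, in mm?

Δh = αΔT·H = 3.5×10⁻⁴ × 0.53 × 130 = 0.024115 m

about 24 mm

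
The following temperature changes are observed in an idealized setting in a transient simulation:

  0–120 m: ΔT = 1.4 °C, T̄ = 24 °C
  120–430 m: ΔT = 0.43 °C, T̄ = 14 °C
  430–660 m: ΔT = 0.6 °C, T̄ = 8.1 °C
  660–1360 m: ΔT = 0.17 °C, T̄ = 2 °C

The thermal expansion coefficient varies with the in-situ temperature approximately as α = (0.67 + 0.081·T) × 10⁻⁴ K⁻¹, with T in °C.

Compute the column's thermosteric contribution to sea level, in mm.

Layer 1: α = (0.67 + 0.081×24)×10⁻⁴ = 2.614×10⁻⁴ K⁻¹
Layer 2: α = (0.67 + 0.081×14)×10⁻⁴ = 1.804×10⁻⁴ K⁻¹
Layer 3: α = (0.67 + 0.081×8.1)×10⁻⁴ = 1.3261×10⁻⁴ K⁻¹
Layer 4: α = (0.67 + 0.081×2)×10⁻⁴ = 0.832×10⁻⁴ K⁻¹
120 × 2.614×10⁻⁴ × 1.4 = 0.0439152 m
Layer 2: 0.43 × 1.804×10⁻⁴ × 310 = 0.02404732 m
Layer 3: 0.6 × 1.3261×10⁻⁴ × 230 = 0.01830018 m
660–1360 m: 700 × 0.17 × 0.832×10⁻⁴ = 0.0099008 m
Δh = 0.0439152 + 0.02404732 + 0.01830018 + 0.0099008 = 0.0961635 m

Δh = 96.2 mm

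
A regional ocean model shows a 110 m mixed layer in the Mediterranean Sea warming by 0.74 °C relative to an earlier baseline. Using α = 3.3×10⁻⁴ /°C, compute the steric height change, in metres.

Δh = 0.0269 m

Δh = αΔT·H = 3.3×10⁻⁴ × 0.74 × 110 = 0.026862 m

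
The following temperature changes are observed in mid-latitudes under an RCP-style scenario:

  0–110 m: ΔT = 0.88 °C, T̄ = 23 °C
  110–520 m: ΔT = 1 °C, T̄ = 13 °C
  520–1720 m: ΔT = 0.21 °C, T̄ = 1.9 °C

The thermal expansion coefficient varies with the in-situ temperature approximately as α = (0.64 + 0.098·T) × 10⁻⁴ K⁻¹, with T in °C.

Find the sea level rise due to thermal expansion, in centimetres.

Layer 1: α = (0.64 + 0.098×23)×10⁻⁴ = 2.894×10⁻⁴ K⁻¹
Layer 2: α = (0.64 + 0.098×13)×10⁻⁴ = 1.914×10⁻⁴ K⁻¹
Layer 3: α = (0.64 + 0.098×1.9)×10⁻⁴ = 0.8262×10⁻⁴ K⁻¹
2.894×10⁻⁴ × 110 × 0.88 = 0.02801392 m
1.914×10⁻⁴ × 410 × 1 = 0.078474 m
Layer 3: 1200 × 0.8262×10⁻⁴ × 0.21 = 0.02082024 m
Δh = 0.02801392 + 0.078474 + 0.02082024 = 0.12730816 m ≈ 13 cm

13 cm of thermosteric rise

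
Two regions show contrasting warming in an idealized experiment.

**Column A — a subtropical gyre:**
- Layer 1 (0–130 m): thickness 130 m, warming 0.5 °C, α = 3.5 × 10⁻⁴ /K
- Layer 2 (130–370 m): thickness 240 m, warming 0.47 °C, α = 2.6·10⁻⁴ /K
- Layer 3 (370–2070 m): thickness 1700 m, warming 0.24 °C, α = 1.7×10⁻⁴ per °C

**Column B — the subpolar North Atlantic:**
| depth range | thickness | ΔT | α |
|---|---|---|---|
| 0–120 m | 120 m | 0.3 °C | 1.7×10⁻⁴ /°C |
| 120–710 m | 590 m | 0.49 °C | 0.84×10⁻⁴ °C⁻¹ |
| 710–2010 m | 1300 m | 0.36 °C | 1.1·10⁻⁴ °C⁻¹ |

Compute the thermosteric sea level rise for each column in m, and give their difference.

A 130 × 0.5 × 3.5×10⁻⁴ = 0.02275 m
A Layer 2: 0.47 × 2.6×10⁻⁴ × 240 = 0.029328 m
A Layer 3: 1.7×10⁻⁴ × 1700 × 0.24 = 0.06936 m
A total: 0.121438 m
B 0–120 m: 0.3 × 1.7×10⁻⁴ × 120 = 0.00612 m
B 120–710 m: 0.84×10⁻⁴ × 0.49 × 590 = 0.0242844 m
B 710–2010 m: 0.36 × 1300 × 1.1×10⁻⁴ = 0.05148 m
B total: 0.0818844 m
Difference: 0.121438 − 0.0818844 = 0.0395536 m

A: 0.12 m; B: 0.082 m; difference 0.040 m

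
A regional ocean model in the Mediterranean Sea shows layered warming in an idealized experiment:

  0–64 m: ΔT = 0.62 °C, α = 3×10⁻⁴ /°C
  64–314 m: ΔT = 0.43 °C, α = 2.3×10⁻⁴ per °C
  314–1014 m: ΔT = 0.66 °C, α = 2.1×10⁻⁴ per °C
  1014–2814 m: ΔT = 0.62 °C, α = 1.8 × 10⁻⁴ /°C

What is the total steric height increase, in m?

about 0.335 m

Layer 1: 3×10⁻⁴ × 64 × 0.62 = 0.011904 m
0.43 × 2.3×10⁻⁴ × 250 = 0.024725 m
314–1014 m: 2.1×10⁻⁴ × 0.66 × 700 = 0.09702 m
Layer 4: 1.8×10⁻⁴ × 0.62 × 1800 = 0.20088 m
Δh = 0.011904 + 0.024725 + 0.09702 + 0.20088 = 0.334529 m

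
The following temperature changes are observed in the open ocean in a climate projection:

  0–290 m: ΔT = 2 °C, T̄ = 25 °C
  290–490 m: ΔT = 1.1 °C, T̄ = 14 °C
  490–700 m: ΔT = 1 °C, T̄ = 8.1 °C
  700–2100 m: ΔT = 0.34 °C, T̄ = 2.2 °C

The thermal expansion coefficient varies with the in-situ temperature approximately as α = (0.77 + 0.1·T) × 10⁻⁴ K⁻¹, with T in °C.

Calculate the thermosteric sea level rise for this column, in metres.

Layer 1: α = (0.77 + 0.1×25)×10⁻⁴ = 3.27×10⁻⁴ K⁻¹
Layer 2: α = (0.77 + 0.1×14)×10⁻⁴ = 2.17×10⁻⁴ K⁻¹
Layer 3: α = (0.77 + 0.1×8.1)×10⁻⁴ = 1.58×10⁻⁴ K⁻¹
Layer 4: α = (0.77 + 0.1×2.2)×10⁻⁴ = 0.99×10⁻⁴ K⁻¹
3.27×10⁻⁴ × 2 × 290 = 0.18966 m
Layer 2: 2.17×10⁻⁴ × 200 × 1.1 = 0.04774 m
490–700 m: 1.58×10⁻⁴ × 210 × 1 = 0.03318 m
Layer 4: 0.34 × 0.99×10⁻⁴ × 1400 = 0.047124 m
Δh = 0.18966 + 0.04774 + 0.03318 + 0.047124 = 0.317704 m

0.318 m of thermosteric rise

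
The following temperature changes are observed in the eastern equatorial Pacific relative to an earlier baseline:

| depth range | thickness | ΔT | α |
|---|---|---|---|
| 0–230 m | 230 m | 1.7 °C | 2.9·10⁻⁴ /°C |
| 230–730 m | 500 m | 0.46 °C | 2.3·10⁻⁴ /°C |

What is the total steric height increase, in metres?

0.166 m of thermosteric rise

0–230 m: 1.7 × 230 × 2.9×10⁻⁴ = 0.11339 m
Layer 2: 500 × 2.3×10⁻⁴ × 0.46 = 0.05290 m
Δh = 0.11339 + 0.05290 = 0.16629 m ≈ 0.166 m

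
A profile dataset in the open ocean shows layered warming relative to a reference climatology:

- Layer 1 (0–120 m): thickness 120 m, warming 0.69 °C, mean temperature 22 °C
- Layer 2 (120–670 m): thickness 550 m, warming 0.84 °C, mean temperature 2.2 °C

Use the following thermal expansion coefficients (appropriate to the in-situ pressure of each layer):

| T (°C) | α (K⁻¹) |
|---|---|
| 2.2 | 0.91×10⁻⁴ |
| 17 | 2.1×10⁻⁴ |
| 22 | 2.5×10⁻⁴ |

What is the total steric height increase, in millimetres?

about 62.7 mm

Layer 1 at 22 °C → α = 2.5×10⁻⁴ K⁻¹
Layer 2 at 2.2 °C → α = 0.91×10⁻⁴ K⁻¹
120 × 2.5×10⁻⁴ × 0.69 = 0.02070 m
Layer 2: 0.84 × 0.91×10⁻⁴ × 550 = 0.042042 m
Δh = 0.02070 + 0.042042 = 0.062742 m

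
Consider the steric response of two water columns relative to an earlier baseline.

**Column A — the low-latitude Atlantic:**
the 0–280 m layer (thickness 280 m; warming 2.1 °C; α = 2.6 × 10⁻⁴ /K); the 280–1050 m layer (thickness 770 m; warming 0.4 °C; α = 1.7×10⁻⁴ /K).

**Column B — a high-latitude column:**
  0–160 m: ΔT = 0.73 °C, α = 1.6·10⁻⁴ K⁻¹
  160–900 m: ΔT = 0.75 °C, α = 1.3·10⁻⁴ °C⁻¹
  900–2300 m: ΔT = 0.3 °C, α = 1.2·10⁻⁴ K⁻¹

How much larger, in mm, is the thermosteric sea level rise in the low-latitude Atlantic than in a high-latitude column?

A Layer 1: 2.6×10⁻⁴ × 2.1 × 280 = 0.15288 m
A 770 × 1.7×10⁻⁴ × 0.4 = 0.05236 m
A total: 0.20524 m
B 0–160 m: 160 × 1.6×10⁻⁴ × 0.73 = 0.018688 m
B Layer 2: 1.3×10⁻⁴ × 0.75 × 740 = 0.07215 m
B Layer 3: 1.2×10⁻⁴ × 0.3 × 1400 = 0.05040 m
B total: 0.141238 m
Difference: 0.20524 − 0.141238 = 0.064002 m

64 mm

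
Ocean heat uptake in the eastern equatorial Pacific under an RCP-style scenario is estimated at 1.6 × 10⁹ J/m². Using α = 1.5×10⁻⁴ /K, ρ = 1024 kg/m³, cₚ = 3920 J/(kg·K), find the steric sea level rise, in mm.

59.8 mm

Δh = αQ/(ρcₚ) = 1.5×10⁻⁴ × 1.6×10⁹ / (1024 × 3920) ≈ 0.05979 m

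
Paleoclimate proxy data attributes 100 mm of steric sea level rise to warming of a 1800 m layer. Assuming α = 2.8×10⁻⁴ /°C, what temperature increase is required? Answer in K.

ΔT = Δh/(αH) = 0.1 / (2.8×10⁻⁴ × 1800) ≈ 0.1984 K

ΔT ≈ 0.20 K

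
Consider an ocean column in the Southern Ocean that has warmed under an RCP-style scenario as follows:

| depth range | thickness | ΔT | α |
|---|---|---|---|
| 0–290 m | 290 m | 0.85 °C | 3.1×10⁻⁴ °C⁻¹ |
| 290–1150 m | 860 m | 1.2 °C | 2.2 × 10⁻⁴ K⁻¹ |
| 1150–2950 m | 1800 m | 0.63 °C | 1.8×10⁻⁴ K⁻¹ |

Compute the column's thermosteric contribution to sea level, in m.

Δh ≈ 0.51 m

0–290 m: 3.1×10⁻⁴ × 290 × 0.85 = 0.076415 m
Layer 2: 1.2 × 2.2×10⁻⁴ × 860 = 0.22704 m
0.63 × 1.8×10⁻⁴ × 1800 = 0.20412 m
Δh = 0.076415 + 0.22704 + 0.20412 = 0.507575 m ≈ 0.51 m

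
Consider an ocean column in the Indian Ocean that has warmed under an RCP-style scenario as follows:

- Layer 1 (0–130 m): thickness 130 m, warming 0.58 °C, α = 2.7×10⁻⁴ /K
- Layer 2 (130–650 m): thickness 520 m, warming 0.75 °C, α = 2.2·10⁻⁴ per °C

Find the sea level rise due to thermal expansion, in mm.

Δh = 106 mm

0–130 m: 0.58 × 2.7×10⁻⁴ × 130 = 0.020358 m
2.2×10⁻⁴ × 0.75 × 520 = 0.08580 m
Δh = 0.020358 + 0.08580 = 0.106158 m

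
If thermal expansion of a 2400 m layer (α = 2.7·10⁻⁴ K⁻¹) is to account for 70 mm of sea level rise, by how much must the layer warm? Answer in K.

ΔT = Δh/(αH) = 0.07 / (2.7×10⁻⁴ × 2400) ≈ 0.1080 K

about 0.108 K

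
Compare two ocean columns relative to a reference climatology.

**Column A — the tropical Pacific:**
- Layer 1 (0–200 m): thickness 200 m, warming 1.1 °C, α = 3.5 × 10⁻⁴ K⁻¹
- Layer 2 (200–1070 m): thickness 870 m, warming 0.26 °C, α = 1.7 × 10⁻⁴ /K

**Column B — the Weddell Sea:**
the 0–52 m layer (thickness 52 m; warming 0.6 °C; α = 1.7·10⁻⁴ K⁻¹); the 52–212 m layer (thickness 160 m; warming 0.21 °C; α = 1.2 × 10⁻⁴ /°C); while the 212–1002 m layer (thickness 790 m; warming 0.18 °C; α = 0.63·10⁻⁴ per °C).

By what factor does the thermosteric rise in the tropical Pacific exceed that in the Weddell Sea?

A 0–200 m: 1.1 × 200 × 3.5×10⁻⁴ = 0.07700 m
A 1.7×10⁻⁴ × 870 × 0.26 = 0.038454 m
A total: 0.115454 m
B 0.6 × 52 × 1.7×10⁻⁴ = 0.005304 m
B 1.2×10⁻⁴ × 160 × 0.21 = 0.004032 m
B Layer 3: 790 × 0.63×10⁻⁴ × 0.18 = 0.0089586 m
B total: 0.0182946 m
Ratio: 0.115454 / 0.0182946 ≈ 6.311

≈ 6.31×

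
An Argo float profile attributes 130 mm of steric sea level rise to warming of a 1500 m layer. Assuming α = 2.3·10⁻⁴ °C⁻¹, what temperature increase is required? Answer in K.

about 0.38 K

ΔT = Δh/(αH) = 0.13 / (2.3×10⁻⁴ × 1500) ≈ 0.3768 K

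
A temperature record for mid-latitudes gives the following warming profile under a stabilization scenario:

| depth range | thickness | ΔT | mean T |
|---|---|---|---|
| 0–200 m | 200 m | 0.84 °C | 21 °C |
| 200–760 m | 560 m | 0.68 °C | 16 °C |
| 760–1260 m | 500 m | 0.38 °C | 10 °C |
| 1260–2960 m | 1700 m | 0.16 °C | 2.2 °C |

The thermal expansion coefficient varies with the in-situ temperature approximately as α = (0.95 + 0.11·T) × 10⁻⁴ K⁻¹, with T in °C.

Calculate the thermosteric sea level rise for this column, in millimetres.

Layer 1: α = (0.95 + 0.11×21)×10⁻⁴ = 3.26×10⁻⁴ K⁻¹
Layer 2: α = (0.95 + 0.11×16)×10⁻⁴ = 2.71×10⁻⁴ K⁻¹
Layer 3: α = (0.95 + 0.11×10)×10⁻⁴ = 2.05×10⁻⁴ K⁻¹
Layer 4: α = (0.95 + 0.11×2.2)×10⁻⁴ = 1.192×10⁻⁴ K⁻¹
Layer 1: 3.26×10⁻⁴ × 0.84 × 200 = 0.054768 m
Layer 2: 560 × 2.71×10⁻⁴ × 0.68 = 0.1031968 m
Layer 3: 0.38 × 500 × 2.05×10⁻⁴ = 0.03895 m
1260–2960 m: 1700 × 1.192×10⁻⁴ × 0.16 = 0.0324224 m
Δh = 0.054768 + 0.1031968 + 0.03895 + 0.0324224 = 0.2293372 m

230 mm of thermosteric rise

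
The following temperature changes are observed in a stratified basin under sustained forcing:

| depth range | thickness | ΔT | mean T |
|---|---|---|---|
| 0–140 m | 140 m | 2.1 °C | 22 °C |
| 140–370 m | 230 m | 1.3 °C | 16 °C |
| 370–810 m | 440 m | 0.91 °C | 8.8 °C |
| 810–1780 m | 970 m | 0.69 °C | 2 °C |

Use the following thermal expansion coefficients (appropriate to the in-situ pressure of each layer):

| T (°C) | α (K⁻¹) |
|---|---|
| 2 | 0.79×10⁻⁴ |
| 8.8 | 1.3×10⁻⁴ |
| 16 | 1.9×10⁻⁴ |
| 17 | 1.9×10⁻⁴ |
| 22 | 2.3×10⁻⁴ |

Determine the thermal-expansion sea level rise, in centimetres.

about 22.9 cm

Layer 1 at 22 °C → α = 2.3×10⁻⁴ K⁻¹
Layer 2 at 16 °C → α = 1.9×10⁻⁴ K⁻¹
Layer 3 at 8.8 °C → α = 1.3×10⁻⁴ K⁻¹
Layer 4 at 2 °C → α = 0.79×10⁻⁴ K⁻¹
Layer 1: 2.1 × 140 × 2.3×10⁻⁴ = 0.06762 m
140–370 m: 1.3 × 1.9×10⁻⁴ × 230 = 0.05681 m
Layer 3: 440 × 1.3×10⁻⁴ × 0.91 = 0.052052 m
810–1780 m: 970 × 0.79×10⁻⁴ × 0.69 = 0.0528747 m
Δh = 0.06762 + 0.05681 + 0.052052 + 0.0528747 = 0.2293567 m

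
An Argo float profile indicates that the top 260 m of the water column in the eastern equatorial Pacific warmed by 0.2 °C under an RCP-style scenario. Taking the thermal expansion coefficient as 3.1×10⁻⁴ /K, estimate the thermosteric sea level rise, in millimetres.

Δh = αΔT·H = 3.1×10⁻⁴ × 0.2 × 260 = 0.01612 m

about 16 mm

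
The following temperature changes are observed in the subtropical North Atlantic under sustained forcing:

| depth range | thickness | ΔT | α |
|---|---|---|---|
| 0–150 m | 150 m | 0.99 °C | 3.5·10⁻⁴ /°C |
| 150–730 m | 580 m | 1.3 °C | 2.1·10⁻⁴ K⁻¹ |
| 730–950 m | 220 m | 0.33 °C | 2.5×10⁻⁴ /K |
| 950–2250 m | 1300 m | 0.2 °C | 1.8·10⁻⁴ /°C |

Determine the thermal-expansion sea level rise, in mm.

0–150 m: 150 × 0.99 × 3.5×10⁻⁴ = 0.051975 m
150–730 m: 2.1×10⁻⁴ × 580 × 1.3 = 0.15834 m
220 × 0.33 × 2.5×10⁻⁴ = 0.01815 m
0.2 × 1.8×10⁻⁴ × 1300 = 0.04680 m
Δh = 0.051975 + 0.15834 + 0.01815 + 0.04680 = 0.275265 m ≈ 275 mm

275 mm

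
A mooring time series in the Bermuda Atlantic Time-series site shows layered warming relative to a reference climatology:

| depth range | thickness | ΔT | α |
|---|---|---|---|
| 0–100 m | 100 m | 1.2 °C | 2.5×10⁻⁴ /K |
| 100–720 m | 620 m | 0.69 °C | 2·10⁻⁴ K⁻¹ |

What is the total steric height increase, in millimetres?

120 mm of thermosteric rise

Layer 1: 1.2 × 100 × 2.5×10⁻⁴ = 0.03000 m
100–720 m: 620 × 2×10⁻⁴ × 0.69 = 0.08556 m
Δh = 0.03000 + 0.08556 = 0.11556 m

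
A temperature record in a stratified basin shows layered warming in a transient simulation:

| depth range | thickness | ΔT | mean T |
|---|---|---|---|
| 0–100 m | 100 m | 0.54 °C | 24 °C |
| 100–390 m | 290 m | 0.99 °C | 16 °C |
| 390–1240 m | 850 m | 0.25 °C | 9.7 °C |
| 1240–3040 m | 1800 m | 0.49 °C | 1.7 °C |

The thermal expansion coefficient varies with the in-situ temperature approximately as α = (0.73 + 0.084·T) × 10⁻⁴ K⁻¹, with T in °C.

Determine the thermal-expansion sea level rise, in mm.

Δh ≈ 180 mm

Layer 1: α = (0.73 + 0.084×24)×10⁻⁴ = 2.746×10⁻⁴ K⁻¹
Layer 2: α = (0.73 + 0.084×16)×10⁻⁴ = 2.074×10⁻⁴ K⁻¹
Layer 3: α = (0.73 + 0.084×9.7)×10⁻⁴ = 1.5448×10⁻⁴ K⁻¹
Layer 4: α = (0.73 + 0.084×1.7)×10⁻⁴ = 0.8728×10⁻⁴ K⁻¹
100 × 2.746×10⁻⁴ × 0.54 = 0.0148284 m
100–390 m: 2.074×10⁻⁴ × 0.99 × 290 = 0.05954454 m
390–1240 m: 850 × 0.25 × 1.5448×10⁻⁴ = 0.032827 m
1240–3040 m: 0.8728×10⁻⁴ × 1800 × 0.49 = 0.07698096 m
Δh = 0.0148284 + 0.05954454 + 0.032827 + 0.07698096 = 0.1841809 m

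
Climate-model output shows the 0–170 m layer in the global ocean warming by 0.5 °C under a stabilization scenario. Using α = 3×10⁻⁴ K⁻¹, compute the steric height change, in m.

Δh = αΔT·H = 3×10⁻⁴ × 0.5 × 170 = 0.02550 m

0.026 m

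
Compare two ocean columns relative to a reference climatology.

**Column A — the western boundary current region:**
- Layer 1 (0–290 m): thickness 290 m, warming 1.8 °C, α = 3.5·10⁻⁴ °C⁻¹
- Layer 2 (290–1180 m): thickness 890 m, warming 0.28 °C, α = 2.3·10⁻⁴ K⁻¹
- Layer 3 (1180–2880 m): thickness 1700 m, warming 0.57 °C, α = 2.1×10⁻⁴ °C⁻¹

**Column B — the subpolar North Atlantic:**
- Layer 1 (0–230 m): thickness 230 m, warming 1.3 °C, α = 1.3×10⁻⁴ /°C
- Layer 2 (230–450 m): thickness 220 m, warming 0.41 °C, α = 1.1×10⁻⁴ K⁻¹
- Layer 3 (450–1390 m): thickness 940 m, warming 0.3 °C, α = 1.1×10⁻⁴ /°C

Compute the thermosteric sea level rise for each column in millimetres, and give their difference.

A 1.8 × 290 × 3.5×10⁻⁴ = 0.18270 m
A 290–1180 m: 2.3×10⁻⁴ × 0.28 × 890 = 0.057316 m
A 1180–2880 m: 2.1×10⁻⁴ × 0.57 × 1700 = 0.20349 m
A total: 0.443506 m
B 1.3×10⁻⁴ × 230 × 1.3 = 0.03887 m
B 1.1×10⁻⁴ × 0.41 × 220 = 0.009922 m
B 1.1×10⁻⁴ × 940 × 0.3 = 0.03102 m
B total: 0.079812 m
Difference: 0.443506 − 0.079812 = 0.363694 m

Δh_A ≈ 440 mm, Δh_B ≈ 80 mm; difference ≈ 360 mm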